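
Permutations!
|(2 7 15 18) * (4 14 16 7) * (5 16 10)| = 9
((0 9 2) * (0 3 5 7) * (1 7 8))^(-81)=(0 7 1 8 5 3 2 9)=[7, 8, 9, 2, 4, 3, 6, 1, 5, 0]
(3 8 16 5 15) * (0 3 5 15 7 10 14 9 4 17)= (0 3 8 16 15 5 7 10 14 9 4 17)= [3, 1, 2, 8, 17, 7, 6, 10, 16, 4, 14, 11, 12, 13, 9, 5, 15, 0]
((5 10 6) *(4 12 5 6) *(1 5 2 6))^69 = (1 6 2 12 4 10 5) = [0, 6, 12, 3, 10, 1, 2, 7, 8, 9, 5, 11, 4]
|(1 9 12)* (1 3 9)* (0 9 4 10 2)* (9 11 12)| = 7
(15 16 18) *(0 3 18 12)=(0 3 18 15 16 12)=[3, 1, 2, 18, 4, 5, 6, 7, 8, 9, 10, 11, 0, 13, 14, 16, 12, 17, 15]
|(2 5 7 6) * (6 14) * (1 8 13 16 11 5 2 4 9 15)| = |(1 8 13 16 11 5 7 14 6 4 9 15)| = 12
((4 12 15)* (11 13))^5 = (4 15 12)(11 13) = [0, 1, 2, 3, 15, 5, 6, 7, 8, 9, 10, 13, 4, 11, 14, 12]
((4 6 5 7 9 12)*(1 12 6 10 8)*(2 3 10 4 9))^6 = [0, 2, 9, 6, 4, 1, 8, 12, 7, 10, 5, 11, 3] = (1 2 9 10 5)(3 6 8 7 12)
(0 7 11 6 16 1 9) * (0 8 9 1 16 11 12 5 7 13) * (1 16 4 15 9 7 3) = (0 13)(1 16 4 15 9 8 7 12 5 3)(6 11) = [13, 16, 2, 1, 15, 3, 11, 12, 7, 8, 10, 6, 5, 0, 14, 9, 4]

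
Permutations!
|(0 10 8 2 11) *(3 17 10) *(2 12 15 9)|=10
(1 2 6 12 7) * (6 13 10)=(1 2 13 10 6 12 7)=[0, 2, 13, 3, 4, 5, 12, 1, 8, 9, 6, 11, 7, 10]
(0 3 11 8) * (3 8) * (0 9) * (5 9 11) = (0 8 11 3 5 9) = [8, 1, 2, 5, 4, 9, 6, 7, 11, 0, 10, 3]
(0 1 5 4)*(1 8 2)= (0 8 2 1 5 4)= [8, 5, 1, 3, 0, 4, 6, 7, 2]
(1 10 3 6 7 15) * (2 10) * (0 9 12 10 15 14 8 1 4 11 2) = [9, 0, 15, 6, 11, 5, 7, 14, 1, 12, 3, 2, 10, 13, 8, 4] = (0 9 12 10 3 6 7 14 8 1)(2 15 4 11)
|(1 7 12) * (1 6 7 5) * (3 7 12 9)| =|(1 5)(3 7 9)(6 12)| =6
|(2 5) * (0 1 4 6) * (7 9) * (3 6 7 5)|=9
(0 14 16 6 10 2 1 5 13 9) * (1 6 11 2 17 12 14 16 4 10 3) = (0 16 11 2 6 3 1 5 13 9)(4 10 17 12 14) = [16, 5, 6, 1, 10, 13, 3, 7, 8, 0, 17, 2, 14, 9, 4, 15, 11, 12]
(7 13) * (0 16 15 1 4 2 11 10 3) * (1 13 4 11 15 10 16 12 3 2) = (0 12 3)(1 11 16 10 2 15 13 7 4) = [12, 11, 15, 0, 1, 5, 6, 4, 8, 9, 2, 16, 3, 7, 14, 13, 10]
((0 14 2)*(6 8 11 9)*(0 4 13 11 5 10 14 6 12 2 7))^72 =(0 8 10 7 6 5 14) =[8, 1, 2, 3, 4, 14, 5, 6, 10, 9, 7, 11, 12, 13, 0]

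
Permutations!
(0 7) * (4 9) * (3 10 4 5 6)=[7, 1, 2, 10, 9, 6, 3, 0, 8, 5, 4]=(0 7)(3 10 4 9 5 6)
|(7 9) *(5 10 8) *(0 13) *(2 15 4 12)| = |(0 13)(2 15 4 12)(5 10 8)(7 9)| = 12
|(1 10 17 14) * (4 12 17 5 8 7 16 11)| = |(1 10 5 8 7 16 11 4 12 17 14)| = 11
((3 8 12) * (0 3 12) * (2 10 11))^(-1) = (12)(0 8 3)(2 11 10) = [8, 1, 11, 0, 4, 5, 6, 7, 3, 9, 2, 10, 12]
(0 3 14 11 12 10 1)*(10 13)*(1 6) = (0 3 14 11 12 13 10 6 1) = [3, 0, 2, 14, 4, 5, 1, 7, 8, 9, 6, 12, 13, 10, 11]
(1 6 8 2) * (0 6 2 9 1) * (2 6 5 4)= (0 5 4 2)(1 6 8 9)= [5, 6, 0, 3, 2, 4, 8, 7, 9, 1]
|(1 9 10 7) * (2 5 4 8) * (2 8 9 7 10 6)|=|(10)(1 7)(2 5 4 9 6)|=10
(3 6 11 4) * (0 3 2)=(0 3 6 11 4 2)=[3, 1, 0, 6, 2, 5, 11, 7, 8, 9, 10, 4]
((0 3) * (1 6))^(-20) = (6) = [0, 1, 2, 3, 4, 5, 6]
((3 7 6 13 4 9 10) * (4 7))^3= (13)(3 10 9 4)= [0, 1, 2, 10, 3, 5, 6, 7, 8, 4, 9, 11, 12, 13]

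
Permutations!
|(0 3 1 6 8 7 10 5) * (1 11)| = 9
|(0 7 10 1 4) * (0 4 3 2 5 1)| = |(0 7 10)(1 3 2 5)| = 12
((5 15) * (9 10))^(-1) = (5 15)(9 10) = [0, 1, 2, 3, 4, 15, 6, 7, 8, 10, 9, 11, 12, 13, 14, 5]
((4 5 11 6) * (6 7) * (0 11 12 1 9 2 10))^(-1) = (0 10 2 9 1 12 5 4 6 7 11) = [10, 12, 9, 3, 6, 4, 7, 11, 8, 1, 2, 0, 5]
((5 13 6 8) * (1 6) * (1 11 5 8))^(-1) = (1 6)(5 11 13) = [0, 6, 2, 3, 4, 11, 1, 7, 8, 9, 10, 13, 12, 5]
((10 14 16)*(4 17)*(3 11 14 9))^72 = (17) = [0, 1, 2, 3, 4, 5, 6, 7, 8, 9, 10, 11, 12, 13, 14, 15, 16, 17]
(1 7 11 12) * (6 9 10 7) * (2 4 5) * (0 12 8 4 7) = (0 12 1 6 9 10)(2 7 11 8 4 5) = [12, 6, 7, 3, 5, 2, 9, 11, 4, 10, 0, 8, 1]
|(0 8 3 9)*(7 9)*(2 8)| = |(0 2 8 3 7 9)| = 6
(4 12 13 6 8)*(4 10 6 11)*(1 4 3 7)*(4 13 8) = [0, 13, 2, 7, 12, 5, 4, 1, 10, 9, 6, 3, 8, 11] = (1 13 11 3 7)(4 12 8 10 6)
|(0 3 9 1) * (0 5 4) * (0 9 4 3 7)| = |(0 7)(1 5 3 4 9)| = 10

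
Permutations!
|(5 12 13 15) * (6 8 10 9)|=|(5 12 13 15)(6 8 10 9)|=4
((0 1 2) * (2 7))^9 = (0 1 7 2) = [1, 7, 0, 3, 4, 5, 6, 2]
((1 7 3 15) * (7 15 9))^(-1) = (1 15)(3 7 9) = [0, 15, 2, 7, 4, 5, 6, 9, 8, 3, 10, 11, 12, 13, 14, 1]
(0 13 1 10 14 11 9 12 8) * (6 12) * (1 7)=(0 13 7 1 10 14 11 9 6 12 8)=[13, 10, 2, 3, 4, 5, 12, 1, 0, 6, 14, 9, 8, 7, 11]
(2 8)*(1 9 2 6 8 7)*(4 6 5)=[0, 9, 7, 3, 6, 4, 8, 1, 5, 2]=(1 9 2 7)(4 6 8 5)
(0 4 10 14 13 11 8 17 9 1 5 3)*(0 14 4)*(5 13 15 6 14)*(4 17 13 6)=[0, 6, 2, 5, 10, 3, 14, 7, 13, 1, 17, 8, 12, 11, 15, 4, 16, 9]=(1 6 14 15 4 10 17 9)(3 5)(8 13 11)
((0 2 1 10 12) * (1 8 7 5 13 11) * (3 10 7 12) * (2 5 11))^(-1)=(0 12 8 2 13 5)(1 11 7)(3 10)=[12, 11, 13, 10, 4, 0, 6, 1, 2, 9, 3, 7, 8, 5]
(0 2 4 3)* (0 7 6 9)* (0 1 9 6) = (0 2 4 3 7)(1 9) = [2, 9, 4, 7, 3, 5, 6, 0, 8, 1]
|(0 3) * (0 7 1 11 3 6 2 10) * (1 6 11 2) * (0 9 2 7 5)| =|(0 11 3 5)(1 7 6)(2 10 9)| =12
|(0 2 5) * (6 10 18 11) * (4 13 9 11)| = |(0 2 5)(4 13 9 11 6 10 18)| = 21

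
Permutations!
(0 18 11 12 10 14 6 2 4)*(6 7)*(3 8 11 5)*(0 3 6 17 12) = (0 18 5 6 2 4 3 8 11)(7 17 12 10 14) = [18, 1, 4, 8, 3, 6, 2, 17, 11, 9, 14, 0, 10, 13, 7, 15, 16, 12, 5]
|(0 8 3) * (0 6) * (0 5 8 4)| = 4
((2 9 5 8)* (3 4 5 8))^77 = [0, 1, 8, 5, 3, 4, 6, 7, 9, 2] = (2 8 9)(3 5 4)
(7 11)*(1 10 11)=(1 10 11 7)=[0, 10, 2, 3, 4, 5, 6, 1, 8, 9, 11, 7]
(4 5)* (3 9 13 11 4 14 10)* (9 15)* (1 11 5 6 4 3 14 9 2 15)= (1 11 3)(2 15)(4 6)(5 9 13)(10 14)= [0, 11, 15, 1, 6, 9, 4, 7, 8, 13, 14, 3, 12, 5, 10, 2]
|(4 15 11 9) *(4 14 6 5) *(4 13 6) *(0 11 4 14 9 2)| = |(0 11 2)(4 15)(5 13 6)| = 6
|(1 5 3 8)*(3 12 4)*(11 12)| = |(1 5 11 12 4 3 8)| = 7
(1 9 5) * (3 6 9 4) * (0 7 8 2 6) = [7, 4, 6, 0, 3, 1, 9, 8, 2, 5] = (0 7 8 2 6 9 5 1 4 3)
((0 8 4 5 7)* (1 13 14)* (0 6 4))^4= (1 13 14)= [0, 13, 2, 3, 4, 5, 6, 7, 8, 9, 10, 11, 12, 14, 1]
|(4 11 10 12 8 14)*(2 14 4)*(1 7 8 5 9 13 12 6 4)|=|(1 7 8)(2 14)(4 11 10 6)(5 9 13 12)|=12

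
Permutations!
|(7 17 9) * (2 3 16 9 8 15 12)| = 9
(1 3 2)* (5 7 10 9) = (1 3 2)(5 7 10 9) = [0, 3, 1, 2, 4, 7, 6, 10, 8, 5, 9]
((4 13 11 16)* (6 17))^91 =(4 16 11 13)(6 17) =[0, 1, 2, 3, 16, 5, 17, 7, 8, 9, 10, 13, 12, 4, 14, 15, 11, 6]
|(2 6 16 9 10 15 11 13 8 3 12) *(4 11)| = |(2 6 16 9 10 15 4 11 13 8 3 12)| = 12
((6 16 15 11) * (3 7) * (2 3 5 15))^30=(2 6 15 7)(3 16 11 5)=[0, 1, 6, 16, 4, 3, 15, 2, 8, 9, 10, 5, 12, 13, 14, 7, 11]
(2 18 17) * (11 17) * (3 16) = [0, 1, 18, 16, 4, 5, 6, 7, 8, 9, 10, 17, 12, 13, 14, 15, 3, 2, 11] = (2 18 11 17)(3 16)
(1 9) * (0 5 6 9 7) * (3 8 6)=(0 5 3 8 6 9 1 7)=[5, 7, 2, 8, 4, 3, 9, 0, 6, 1]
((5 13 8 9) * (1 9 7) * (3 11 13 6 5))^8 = (1 9 3 11 13 8 7) = [0, 9, 2, 11, 4, 5, 6, 1, 7, 3, 10, 13, 12, 8]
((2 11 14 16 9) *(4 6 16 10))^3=(2 10 16 11 4 9 14 6)=[0, 1, 10, 3, 9, 5, 2, 7, 8, 14, 16, 4, 12, 13, 6, 15, 11]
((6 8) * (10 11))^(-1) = (6 8)(10 11) = [0, 1, 2, 3, 4, 5, 8, 7, 6, 9, 11, 10]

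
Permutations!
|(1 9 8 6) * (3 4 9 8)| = |(1 8 6)(3 4 9)| = 3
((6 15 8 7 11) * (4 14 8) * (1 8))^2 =(1 7 6 4)(8 11 15 14) =[0, 7, 2, 3, 1, 5, 4, 6, 11, 9, 10, 15, 12, 13, 8, 14]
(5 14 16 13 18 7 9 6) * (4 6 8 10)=[0, 1, 2, 3, 6, 14, 5, 9, 10, 8, 4, 11, 12, 18, 16, 15, 13, 17, 7]=(4 6 5 14 16 13 18 7 9 8 10)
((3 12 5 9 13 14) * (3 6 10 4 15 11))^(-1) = [0, 1, 2, 11, 10, 12, 14, 7, 8, 5, 6, 15, 3, 9, 13, 4] = (3 11 15 4 10 6 14 13 9 5 12)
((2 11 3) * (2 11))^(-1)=[0, 1, 2, 11, 4, 5, 6, 7, 8, 9, 10, 3]=(3 11)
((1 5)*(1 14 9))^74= (1 14)(5 9)= [0, 14, 2, 3, 4, 9, 6, 7, 8, 5, 10, 11, 12, 13, 1]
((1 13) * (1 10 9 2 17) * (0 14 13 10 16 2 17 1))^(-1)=(0 17 9 10 1 2 16 13 14)=[17, 2, 16, 3, 4, 5, 6, 7, 8, 10, 1, 11, 12, 14, 0, 15, 13, 9]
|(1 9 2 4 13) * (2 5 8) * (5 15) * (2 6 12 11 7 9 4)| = |(1 4 13)(5 8 6 12 11 7 9 15)| = 24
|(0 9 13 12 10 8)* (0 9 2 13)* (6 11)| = 14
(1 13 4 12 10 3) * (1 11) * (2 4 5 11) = (1 13 5 11)(2 4 12 10 3) = [0, 13, 4, 2, 12, 11, 6, 7, 8, 9, 3, 1, 10, 5]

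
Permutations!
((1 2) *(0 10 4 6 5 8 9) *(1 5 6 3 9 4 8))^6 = [0, 1, 2, 3, 4, 5, 6, 7, 8, 9, 10] = (10)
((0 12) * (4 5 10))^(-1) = (0 12)(4 10 5) = [12, 1, 2, 3, 10, 4, 6, 7, 8, 9, 5, 11, 0]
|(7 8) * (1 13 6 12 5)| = |(1 13 6 12 5)(7 8)| = 10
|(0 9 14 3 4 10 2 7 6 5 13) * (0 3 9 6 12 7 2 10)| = 6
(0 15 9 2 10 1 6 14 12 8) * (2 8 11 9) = (0 15 2 10 1 6 14 12 11 9 8) = [15, 6, 10, 3, 4, 5, 14, 7, 0, 8, 1, 9, 11, 13, 12, 2]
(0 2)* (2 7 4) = (0 7 4 2) = [7, 1, 0, 3, 2, 5, 6, 4]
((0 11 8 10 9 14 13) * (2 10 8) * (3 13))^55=[13, 1, 11, 14, 4, 5, 6, 7, 8, 10, 2, 0, 12, 3, 9]=(0 13 3 14 9 10 2 11)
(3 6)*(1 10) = (1 10)(3 6) = [0, 10, 2, 6, 4, 5, 3, 7, 8, 9, 1]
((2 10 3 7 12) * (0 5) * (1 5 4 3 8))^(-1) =(0 5 1 8 10 2 12 7 3 4) =[5, 8, 12, 4, 0, 1, 6, 3, 10, 9, 2, 11, 7]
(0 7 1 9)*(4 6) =(0 7 1 9)(4 6) =[7, 9, 2, 3, 6, 5, 4, 1, 8, 0]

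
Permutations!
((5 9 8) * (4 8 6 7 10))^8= (4 8 5 9 6 7 10)= [0, 1, 2, 3, 8, 9, 7, 10, 5, 6, 4]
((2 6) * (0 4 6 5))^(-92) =(0 2 4 5 6) =[2, 1, 4, 3, 5, 6, 0]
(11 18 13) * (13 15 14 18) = (11 13)(14 18 15) = [0, 1, 2, 3, 4, 5, 6, 7, 8, 9, 10, 13, 12, 11, 18, 14, 16, 17, 15]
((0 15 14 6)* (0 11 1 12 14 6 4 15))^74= (1 15 12 6 14 11 4)= [0, 15, 2, 3, 1, 5, 14, 7, 8, 9, 10, 4, 6, 13, 11, 12]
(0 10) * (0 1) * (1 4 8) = (0 10 4 8 1) = [10, 0, 2, 3, 8, 5, 6, 7, 1, 9, 4]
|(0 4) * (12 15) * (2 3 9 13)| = 4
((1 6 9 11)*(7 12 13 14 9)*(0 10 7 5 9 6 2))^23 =(0 2 1 11 9 5 6 14 13 12 7 10) =[2, 11, 1, 3, 4, 6, 14, 10, 8, 5, 0, 9, 7, 12, 13]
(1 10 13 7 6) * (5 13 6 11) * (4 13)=[0, 10, 2, 3, 13, 4, 1, 11, 8, 9, 6, 5, 12, 7]=(1 10 6)(4 13 7 11 5)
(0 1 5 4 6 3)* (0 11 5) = (0 1)(3 11 5 4 6) = [1, 0, 2, 11, 6, 4, 3, 7, 8, 9, 10, 5]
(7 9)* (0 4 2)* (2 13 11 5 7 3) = (0 4 13 11 5 7 9 3 2) = [4, 1, 0, 2, 13, 7, 6, 9, 8, 3, 10, 5, 12, 11]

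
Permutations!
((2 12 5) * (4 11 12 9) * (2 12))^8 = (12) = [0, 1, 2, 3, 4, 5, 6, 7, 8, 9, 10, 11, 12]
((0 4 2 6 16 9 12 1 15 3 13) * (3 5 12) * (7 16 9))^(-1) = [13, 12, 4, 9, 0, 15, 2, 16, 8, 6, 10, 11, 5, 3, 14, 1, 7] = (0 13 3 9 6 2 4)(1 12 5 15)(7 16)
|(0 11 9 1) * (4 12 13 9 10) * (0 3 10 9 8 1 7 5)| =|(0 11 9 7 5)(1 3 10 4 12 13 8)| =35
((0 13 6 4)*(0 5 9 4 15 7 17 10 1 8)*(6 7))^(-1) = (0 8 1 10 17 7 13)(4 9 5)(6 15) = [8, 10, 2, 3, 9, 4, 15, 13, 1, 5, 17, 11, 12, 0, 14, 6, 16, 7]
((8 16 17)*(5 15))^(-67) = (5 15)(8 17 16) = [0, 1, 2, 3, 4, 15, 6, 7, 17, 9, 10, 11, 12, 13, 14, 5, 8, 16]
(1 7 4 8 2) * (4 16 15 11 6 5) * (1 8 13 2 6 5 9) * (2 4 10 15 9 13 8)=(1 7 16 9)(4 8 6 13)(5 10 15 11)=[0, 7, 2, 3, 8, 10, 13, 16, 6, 1, 15, 5, 12, 4, 14, 11, 9]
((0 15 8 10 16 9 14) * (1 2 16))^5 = [2, 0, 15, 3, 4, 5, 6, 7, 9, 10, 14, 11, 12, 13, 1, 16, 8] = (0 2 15 16 8 9 10 14 1)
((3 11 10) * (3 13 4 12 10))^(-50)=(4 10)(12 13)=[0, 1, 2, 3, 10, 5, 6, 7, 8, 9, 4, 11, 13, 12]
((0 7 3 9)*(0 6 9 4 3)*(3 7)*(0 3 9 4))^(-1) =(0 3 7 4 6 9) =[3, 1, 2, 7, 6, 5, 9, 4, 8, 0]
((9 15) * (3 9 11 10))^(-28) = (3 15 10 9 11) = [0, 1, 2, 15, 4, 5, 6, 7, 8, 11, 9, 3, 12, 13, 14, 10]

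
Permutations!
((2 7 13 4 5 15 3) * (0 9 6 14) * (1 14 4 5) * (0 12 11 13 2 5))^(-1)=(0 13 11 12 14 1 4 6 9)(2 7)(3 15 5)=[13, 4, 7, 15, 6, 3, 9, 2, 8, 0, 10, 12, 14, 11, 1, 5]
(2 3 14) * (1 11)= (1 11)(2 3 14)= [0, 11, 3, 14, 4, 5, 6, 7, 8, 9, 10, 1, 12, 13, 2]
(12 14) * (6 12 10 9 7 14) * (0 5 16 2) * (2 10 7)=(0 5 16 10 9 2)(6 12)(7 14)=[5, 1, 0, 3, 4, 16, 12, 14, 8, 2, 9, 11, 6, 13, 7, 15, 10]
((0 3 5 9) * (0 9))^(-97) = (9)(0 5 3) = [5, 1, 2, 0, 4, 3, 6, 7, 8, 9]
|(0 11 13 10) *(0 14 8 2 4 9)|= 9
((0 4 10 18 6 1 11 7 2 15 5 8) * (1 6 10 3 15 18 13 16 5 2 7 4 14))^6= (0 15 5 4 13 1 18)(2 8 3 16 11 10 14)= [15, 18, 8, 16, 13, 4, 6, 7, 3, 9, 14, 10, 12, 1, 2, 5, 11, 17, 0]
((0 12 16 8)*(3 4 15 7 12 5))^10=(0 5 3 4 15 7 12 16 8)=[5, 1, 2, 4, 15, 3, 6, 12, 0, 9, 10, 11, 16, 13, 14, 7, 8]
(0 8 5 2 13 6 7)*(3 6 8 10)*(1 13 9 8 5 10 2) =(0 2 9 8 10 3 6 7)(1 13 5) =[2, 13, 9, 6, 4, 1, 7, 0, 10, 8, 3, 11, 12, 5]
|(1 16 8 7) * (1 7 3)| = |(1 16 8 3)| = 4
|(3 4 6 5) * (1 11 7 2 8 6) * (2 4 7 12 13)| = |(1 11 12 13 2 8 6 5 3 7 4)| = 11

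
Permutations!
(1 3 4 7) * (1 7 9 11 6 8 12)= (1 3 4 9 11 6 8 12)= [0, 3, 2, 4, 9, 5, 8, 7, 12, 11, 10, 6, 1]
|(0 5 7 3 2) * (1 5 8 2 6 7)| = 6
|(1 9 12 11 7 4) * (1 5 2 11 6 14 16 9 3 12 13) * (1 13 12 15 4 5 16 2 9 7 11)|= |(1 3 15 4 16 7 5 9 12 6 14 2)|= 12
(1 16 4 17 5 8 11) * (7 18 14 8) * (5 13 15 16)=(1 5 7 18 14 8 11)(4 17 13 15 16)=[0, 5, 2, 3, 17, 7, 6, 18, 11, 9, 10, 1, 12, 15, 8, 16, 4, 13, 14]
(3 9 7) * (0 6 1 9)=(0 6 1 9 7 3)=[6, 9, 2, 0, 4, 5, 1, 3, 8, 7]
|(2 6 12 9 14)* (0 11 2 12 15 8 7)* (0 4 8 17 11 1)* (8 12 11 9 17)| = 22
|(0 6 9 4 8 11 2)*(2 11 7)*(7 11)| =8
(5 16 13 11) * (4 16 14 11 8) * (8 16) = (4 8)(5 14 11)(13 16) = [0, 1, 2, 3, 8, 14, 6, 7, 4, 9, 10, 5, 12, 16, 11, 15, 13]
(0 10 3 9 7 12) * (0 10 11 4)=(0 11 4)(3 9 7 12 10)=[11, 1, 2, 9, 0, 5, 6, 12, 8, 7, 3, 4, 10]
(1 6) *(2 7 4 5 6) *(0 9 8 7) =(0 9 8 7 4 5 6 1 2) =[9, 2, 0, 3, 5, 6, 1, 4, 7, 8]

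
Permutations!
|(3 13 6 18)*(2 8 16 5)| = |(2 8 16 5)(3 13 6 18)| = 4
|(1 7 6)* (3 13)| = 6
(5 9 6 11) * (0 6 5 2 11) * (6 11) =[11, 1, 6, 3, 4, 9, 0, 7, 8, 5, 10, 2] =(0 11 2 6)(5 9)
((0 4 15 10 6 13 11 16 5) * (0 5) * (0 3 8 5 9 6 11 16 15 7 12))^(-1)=(0 12 7 4)(3 16 13 6 9 5 8)(10 15 11)=[12, 1, 2, 16, 0, 8, 9, 4, 3, 5, 15, 10, 7, 6, 14, 11, 13]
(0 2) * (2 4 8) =(0 4 8 2) =[4, 1, 0, 3, 8, 5, 6, 7, 2]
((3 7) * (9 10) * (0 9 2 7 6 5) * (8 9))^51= (0 3 10)(2 8 6)(5 7 9)= [3, 1, 8, 10, 4, 7, 2, 9, 6, 5, 0]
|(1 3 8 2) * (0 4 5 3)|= 7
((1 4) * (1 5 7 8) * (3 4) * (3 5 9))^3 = (9)(1 8 7 5) = [0, 8, 2, 3, 4, 1, 6, 5, 7, 9]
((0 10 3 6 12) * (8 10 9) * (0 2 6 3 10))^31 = (0 9 8)(2 6 12) = [9, 1, 6, 3, 4, 5, 12, 7, 0, 8, 10, 11, 2]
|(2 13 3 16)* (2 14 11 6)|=|(2 13 3 16 14 11 6)|=7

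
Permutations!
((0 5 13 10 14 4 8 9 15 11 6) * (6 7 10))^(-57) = (0 6 13 5)(4 14 10 7 11 15 9 8) = [6, 1, 2, 3, 14, 0, 13, 11, 4, 8, 7, 15, 12, 5, 10, 9]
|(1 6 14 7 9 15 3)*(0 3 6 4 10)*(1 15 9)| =9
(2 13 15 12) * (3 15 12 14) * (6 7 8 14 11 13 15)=(2 15 11 13 12)(3 6 7 8 14)=[0, 1, 15, 6, 4, 5, 7, 8, 14, 9, 10, 13, 2, 12, 3, 11]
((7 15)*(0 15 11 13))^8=(0 11 15 13 7)=[11, 1, 2, 3, 4, 5, 6, 0, 8, 9, 10, 15, 12, 7, 14, 13]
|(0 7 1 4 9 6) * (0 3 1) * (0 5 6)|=|(0 7 5 6 3 1 4 9)|=8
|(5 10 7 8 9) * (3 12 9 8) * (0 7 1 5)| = |(0 7 3 12 9)(1 5 10)| = 15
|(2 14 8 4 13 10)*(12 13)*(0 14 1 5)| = |(0 14 8 4 12 13 10 2 1 5)| = 10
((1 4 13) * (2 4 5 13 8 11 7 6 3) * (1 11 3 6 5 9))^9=(1 9)(2 4 8 3)(5 13 11 7)=[0, 9, 4, 2, 8, 13, 6, 5, 3, 1, 10, 7, 12, 11]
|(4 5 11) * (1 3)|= |(1 3)(4 5 11)|= 6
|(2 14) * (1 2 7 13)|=|(1 2 14 7 13)|=5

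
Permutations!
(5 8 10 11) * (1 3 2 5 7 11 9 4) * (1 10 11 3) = (2 5 8 11 7 3)(4 10 9) = [0, 1, 5, 2, 10, 8, 6, 3, 11, 4, 9, 7]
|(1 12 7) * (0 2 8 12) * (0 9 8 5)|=|(0 2 5)(1 9 8 12 7)|=15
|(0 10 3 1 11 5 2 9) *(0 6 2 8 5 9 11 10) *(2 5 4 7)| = |(1 10 3)(2 11 9 6 5 8 4 7)| = 24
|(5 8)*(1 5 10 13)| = |(1 5 8 10 13)| = 5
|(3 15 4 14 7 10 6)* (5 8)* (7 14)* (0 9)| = 6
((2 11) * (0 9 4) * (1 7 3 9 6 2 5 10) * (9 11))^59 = (0 4 9 2 6)(1 10 5 11 3 7) = [4, 10, 6, 7, 9, 11, 0, 1, 8, 2, 5, 3]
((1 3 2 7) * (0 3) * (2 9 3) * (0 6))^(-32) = (9)(0 1 2 6 7) = [1, 2, 6, 3, 4, 5, 7, 0, 8, 9]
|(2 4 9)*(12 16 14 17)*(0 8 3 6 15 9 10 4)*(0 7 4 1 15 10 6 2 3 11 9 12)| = 16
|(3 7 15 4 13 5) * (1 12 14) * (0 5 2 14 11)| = 12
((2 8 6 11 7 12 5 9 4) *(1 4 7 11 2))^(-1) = [0, 4, 6, 3, 1, 12, 8, 9, 2, 5, 10, 11, 7] = (1 4)(2 6 8)(5 12 7 9)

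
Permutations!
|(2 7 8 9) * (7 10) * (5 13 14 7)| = 8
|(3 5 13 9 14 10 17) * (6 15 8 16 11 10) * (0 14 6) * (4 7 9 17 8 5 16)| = |(0 14)(3 16 11 10 8 4 7 9 6 15 5 13 17)| = 26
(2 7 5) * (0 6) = [6, 1, 7, 3, 4, 2, 0, 5] = (0 6)(2 7 5)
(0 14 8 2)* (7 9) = (0 14 8 2)(7 9) = [14, 1, 0, 3, 4, 5, 6, 9, 2, 7, 10, 11, 12, 13, 8]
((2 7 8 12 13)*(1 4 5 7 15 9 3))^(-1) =[0, 3, 13, 9, 1, 4, 6, 5, 7, 15, 10, 11, 8, 12, 14, 2] =(1 3 9 15 2 13 12 8 7 5 4)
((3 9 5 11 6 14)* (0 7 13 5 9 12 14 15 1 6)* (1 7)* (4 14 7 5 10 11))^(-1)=[11, 0, 2, 14, 5, 15, 1, 12, 8, 9, 13, 10, 3, 7, 4, 6]=(0 11 10 13 7 12 3 14 4 5 15 6 1)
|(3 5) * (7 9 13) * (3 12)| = |(3 5 12)(7 9 13)| = 3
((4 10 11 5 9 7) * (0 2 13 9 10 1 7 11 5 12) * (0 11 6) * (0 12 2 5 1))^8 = [10, 4, 9, 3, 5, 1, 11, 0, 8, 12, 7, 13, 2, 6] = (0 10 7)(1 4 5)(2 9 12)(6 11 13)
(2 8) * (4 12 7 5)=(2 8)(4 12 7 5)=[0, 1, 8, 3, 12, 4, 6, 5, 2, 9, 10, 11, 7]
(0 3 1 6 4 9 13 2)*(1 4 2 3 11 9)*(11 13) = (0 13 3 4 1 6 2)(9 11) = [13, 6, 0, 4, 1, 5, 2, 7, 8, 11, 10, 9, 12, 3]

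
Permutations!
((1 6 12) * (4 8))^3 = [0, 1, 2, 3, 8, 5, 6, 7, 4, 9, 10, 11, 12] = (12)(4 8)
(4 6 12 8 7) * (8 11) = (4 6 12 11 8 7) = [0, 1, 2, 3, 6, 5, 12, 4, 7, 9, 10, 8, 11]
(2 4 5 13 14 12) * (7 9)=(2 4 5 13 14 12)(7 9)=[0, 1, 4, 3, 5, 13, 6, 9, 8, 7, 10, 11, 2, 14, 12]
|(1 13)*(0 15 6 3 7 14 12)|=|(0 15 6 3 7 14 12)(1 13)|=14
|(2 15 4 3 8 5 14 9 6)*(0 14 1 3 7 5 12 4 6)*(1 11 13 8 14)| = |(0 1 3 14 9)(2 15 6)(4 7 5 11 13 8 12)| = 105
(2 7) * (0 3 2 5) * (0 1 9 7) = (0 3 2)(1 9 7 5) = [3, 9, 0, 2, 4, 1, 6, 5, 8, 7]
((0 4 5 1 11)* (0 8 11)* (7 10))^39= (0 1 5 4)(7 10)(8 11)= [1, 5, 2, 3, 0, 4, 6, 10, 11, 9, 7, 8]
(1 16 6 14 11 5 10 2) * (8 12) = (1 16 6 14 11 5 10 2)(8 12) = [0, 16, 1, 3, 4, 10, 14, 7, 12, 9, 2, 5, 8, 13, 11, 15, 6]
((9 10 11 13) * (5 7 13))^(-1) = (5 11 10 9 13 7) = [0, 1, 2, 3, 4, 11, 6, 5, 8, 13, 9, 10, 12, 7]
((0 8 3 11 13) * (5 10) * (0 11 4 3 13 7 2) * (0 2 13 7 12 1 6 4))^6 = (0 1 7 4 11)(3 12 8 6 13) = [1, 7, 2, 12, 11, 5, 13, 4, 6, 9, 10, 0, 8, 3]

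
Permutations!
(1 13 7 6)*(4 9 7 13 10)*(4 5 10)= [0, 4, 2, 3, 9, 10, 1, 6, 8, 7, 5, 11, 12, 13]= (13)(1 4 9 7 6)(5 10)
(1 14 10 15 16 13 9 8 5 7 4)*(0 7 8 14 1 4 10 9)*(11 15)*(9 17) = (0 7 10 11 15 16 13)(5 8)(9 14 17) = [7, 1, 2, 3, 4, 8, 6, 10, 5, 14, 11, 15, 12, 0, 17, 16, 13, 9]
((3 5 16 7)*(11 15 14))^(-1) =(3 7 16 5)(11 14 15) =[0, 1, 2, 7, 4, 3, 6, 16, 8, 9, 10, 14, 12, 13, 15, 11, 5]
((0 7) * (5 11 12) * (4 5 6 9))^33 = (0 7)(4 12)(5 6)(9 11) = [7, 1, 2, 3, 12, 6, 5, 0, 8, 11, 10, 9, 4]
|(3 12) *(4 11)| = 2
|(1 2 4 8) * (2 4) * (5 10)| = |(1 4 8)(5 10)| = 6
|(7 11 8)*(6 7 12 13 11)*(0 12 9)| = |(0 12 13 11 8 9)(6 7)| = 6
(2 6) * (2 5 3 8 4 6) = [0, 1, 2, 8, 6, 3, 5, 7, 4] = (3 8 4 6 5)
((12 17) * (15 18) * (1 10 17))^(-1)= (1 12 17 10)(15 18)= [0, 12, 2, 3, 4, 5, 6, 7, 8, 9, 1, 11, 17, 13, 14, 18, 16, 10, 15]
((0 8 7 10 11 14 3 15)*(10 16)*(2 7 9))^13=(0 9 7 10 14 15 8 2 16 11 3)=[9, 1, 16, 0, 4, 5, 6, 10, 2, 7, 14, 3, 12, 13, 15, 8, 11]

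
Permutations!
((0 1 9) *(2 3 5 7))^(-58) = (0 9 1)(2 5)(3 7) = [9, 0, 5, 7, 4, 2, 6, 3, 8, 1]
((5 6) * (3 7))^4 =(7) =[0, 1, 2, 3, 4, 5, 6, 7]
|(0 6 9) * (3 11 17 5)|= |(0 6 9)(3 11 17 5)|= 12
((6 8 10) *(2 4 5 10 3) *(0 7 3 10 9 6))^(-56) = [4, 1, 6, 9, 8, 10, 7, 5, 3, 0, 2] = (0 4 8 3 9)(2 6 7 5 10)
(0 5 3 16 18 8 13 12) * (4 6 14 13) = [5, 1, 2, 16, 6, 3, 14, 7, 4, 9, 10, 11, 0, 12, 13, 15, 18, 17, 8] = (0 5 3 16 18 8 4 6 14 13 12)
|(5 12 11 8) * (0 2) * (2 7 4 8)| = 8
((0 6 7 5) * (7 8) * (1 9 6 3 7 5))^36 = (0 9)(1 5)(3 6)(7 8) = [9, 5, 2, 6, 4, 1, 3, 8, 7, 0]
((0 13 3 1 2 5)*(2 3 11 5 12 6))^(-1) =(0 5 11 13)(1 3)(2 6 12) =[5, 3, 6, 1, 4, 11, 12, 7, 8, 9, 10, 13, 2, 0]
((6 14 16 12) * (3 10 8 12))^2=(3 8 6 16 10 12 14)=[0, 1, 2, 8, 4, 5, 16, 7, 6, 9, 12, 11, 14, 13, 3, 15, 10]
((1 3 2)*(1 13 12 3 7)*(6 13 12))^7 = (1 7)(2 12 3)(6 13) = [0, 7, 12, 2, 4, 5, 13, 1, 8, 9, 10, 11, 3, 6]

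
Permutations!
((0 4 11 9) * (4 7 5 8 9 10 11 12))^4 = (12)(0 9 8 5 7) = [9, 1, 2, 3, 4, 7, 6, 0, 5, 8, 10, 11, 12]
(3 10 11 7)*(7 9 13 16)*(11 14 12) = (3 10 14 12 11 9 13 16 7) = [0, 1, 2, 10, 4, 5, 6, 3, 8, 13, 14, 9, 11, 16, 12, 15, 7]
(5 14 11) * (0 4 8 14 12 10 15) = (0 4 8 14 11 5 12 10 15) = [4, 1, 2, 3, 8, 12, 6, 7, 14, 9, 15, 5, 10, 13, 11, 0]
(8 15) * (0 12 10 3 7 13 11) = (0 12 10 3 7 13 11)(8 15) = [12, 1, 2, 7, 4, 5, 6, 13, 15, 9, 3, 0, 10, 11, 14, 8]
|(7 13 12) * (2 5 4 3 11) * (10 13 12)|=|(2 5 4 3 11)(7 12)(10 13)|=10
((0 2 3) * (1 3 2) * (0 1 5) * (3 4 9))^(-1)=(0 5)(1 3 9 4)=[5, 3, 2, 9, 1, 0, 6, 7, 8, 4]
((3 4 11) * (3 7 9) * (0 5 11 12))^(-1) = (0 12 4 3 9 7 11 5) = [12, 1, 2, 9, 3, 0, 6, 11, 8, 7, 10, 5, 4]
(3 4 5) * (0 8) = (0 8)(3 4 5) = [8, 1, 2, 4, 5, 3, 6, 7, 0]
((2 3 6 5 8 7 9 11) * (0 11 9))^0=(11)=[0, 1, 2, 3, 4, 5, 6, 7, 8, 9, 10, 11]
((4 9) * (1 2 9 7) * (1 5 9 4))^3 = [0, 7, 5, 3, 9, 2, 6, 1, 8, 4] = (1 7)(2 5)(4 9)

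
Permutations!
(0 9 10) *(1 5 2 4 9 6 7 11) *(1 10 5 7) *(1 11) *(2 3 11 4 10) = [6, 7, 10, 11, 9, 3, 4, 1, 8, 5, 0, 2] = (0 6 4 9 5 3 11 2 10)(1 7)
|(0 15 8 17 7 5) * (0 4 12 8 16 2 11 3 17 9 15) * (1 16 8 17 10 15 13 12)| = 15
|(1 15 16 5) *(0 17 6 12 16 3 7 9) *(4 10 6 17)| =12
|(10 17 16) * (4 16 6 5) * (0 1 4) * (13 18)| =|(0 1 4 16 10 17 6 5)(13 18)| =8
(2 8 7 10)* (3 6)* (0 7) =(0 7 10 2 8)(3 6) =[7, 1, 8, 6, 4, 5, 3, 10, 0, 9, 2]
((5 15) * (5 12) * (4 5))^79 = (4 12 15 5) = [0, 1, 2, 3, 12, 4, 6, 7, 8, 9, 10, 11, 15, 13, 14, 5]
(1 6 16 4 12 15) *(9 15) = (1 6 16 4 12 9 15) = [0, 6, 2, 3, 12, 5, 16, 7, 8, 15, 10, 11, 9, 13, 14, 1, 4]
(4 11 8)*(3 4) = [0, 1, 2, 4, 11, 5, 6, 7, 3, 9, 10, 8] = (3 4 11 8)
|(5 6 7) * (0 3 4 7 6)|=5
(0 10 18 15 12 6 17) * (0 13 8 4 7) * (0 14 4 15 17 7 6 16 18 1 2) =[10, 2, 0, 3, 6, 5, 7, 14, 15, 9, 1, 11, 16, 8, 4, 12, 18, 13, 17] =(0 10 1 2)(4 6 7 14)(8 15 12 16 18 17 13)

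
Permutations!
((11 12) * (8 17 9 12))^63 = (8 12 17 11 9) = [0, 1, 2, 3, 4, 5, 6, 7, 12, 8, 10, 9, 17, 13, 14, 15, 16, 11]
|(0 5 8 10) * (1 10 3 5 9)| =12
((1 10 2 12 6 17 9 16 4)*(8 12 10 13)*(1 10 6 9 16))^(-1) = (1 9 12 8 13)(2 10 4 16 17 6) = [0, 9, 10, 3, 16, 5, 2, 7, 13, 12, 4, 11, 8, 1, 14, 15, 17, 6]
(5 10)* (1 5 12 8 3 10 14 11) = (1 5 14 11)(3 10 12 8) = [0, 5, 2, 10, 4, 14, 6, 7, 3, 9, 12, 1, 8, 13, 11]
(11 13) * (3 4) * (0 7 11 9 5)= (0 7 11 13 9 5)(3 4)= [7, 1, 2, 4, 3, 0, 6, 11, 8, 5, 10, 13, 12, 9]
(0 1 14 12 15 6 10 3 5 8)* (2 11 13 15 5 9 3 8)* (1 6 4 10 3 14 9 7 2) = (0 6 3 7 2 11 13 15 4 10 8)(1 9 14 12 5) = [6, 9, 11, 7, 10, 1, 3, 2, 0, 14, 8, 13, 5, 15, 12, 4]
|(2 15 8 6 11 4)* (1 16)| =|(1 16)(2 15 8 6 11 4)| =6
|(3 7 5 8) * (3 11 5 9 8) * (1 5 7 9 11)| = |(1 5 3 9 8)(7 11)| = 10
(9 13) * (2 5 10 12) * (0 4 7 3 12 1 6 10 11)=(0 4 7 3 12 2 5 11)(1 6 10)(9 13)=[4, 6, 5, 12, 7, 11, 10, 3, 8, 13, 1, 0, 2, 9]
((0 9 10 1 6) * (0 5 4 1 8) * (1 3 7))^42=(0 10)(8 9)=[10, 1, 2, 3, 4, 5, 6, 7, 9, 8, 0]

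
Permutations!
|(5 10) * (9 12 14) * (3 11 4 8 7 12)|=8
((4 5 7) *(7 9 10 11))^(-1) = (4 7 11 10 9 5) = [0, 1, 2, 3, 7, 4, 6, 11, 8, 5, 9, 10]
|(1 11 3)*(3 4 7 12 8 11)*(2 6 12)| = |(1 3)(2 6 12 8 11 4 7)| = 14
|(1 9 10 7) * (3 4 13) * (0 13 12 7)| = |(0 13 3 4 12 7 1 9 10)| = 9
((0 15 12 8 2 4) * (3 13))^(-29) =(0 15 12 8 2 4)(3 13) =[15, 1, 4, 13, 0, 5, 6, 7, 2, 9, 10, 11, 8, 3, 14, 12]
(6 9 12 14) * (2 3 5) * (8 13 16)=[0, 1, 3, 5, 4, 2, 9, 7, 13, 12, 10, 11, 14, 16, 6, 15, 8]=(2 3 5)(6 9 12 14)(8 13 16)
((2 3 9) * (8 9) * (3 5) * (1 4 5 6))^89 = (1 4 5 3 8 9 2 6) = [0, 4, 6, 8, 5, 3, 1, 7, 9, 2]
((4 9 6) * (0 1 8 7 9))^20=[4, 0, 2, 3, 6, 5, 9, 8, 1, 7]=(0 4 6 9 7 8 1)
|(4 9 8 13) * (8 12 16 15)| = 7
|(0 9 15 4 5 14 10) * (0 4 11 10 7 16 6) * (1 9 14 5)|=30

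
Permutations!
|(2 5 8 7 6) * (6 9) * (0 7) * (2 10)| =8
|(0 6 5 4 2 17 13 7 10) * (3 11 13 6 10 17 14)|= 10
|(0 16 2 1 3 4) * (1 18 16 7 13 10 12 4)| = 6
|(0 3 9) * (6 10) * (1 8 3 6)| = 7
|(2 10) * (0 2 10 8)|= |(10)(0 2 8)|= 3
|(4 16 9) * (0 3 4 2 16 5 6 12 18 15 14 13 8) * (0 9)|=|(0 3 4 5 6 12 18 15 14 13 8 9 2 16)|=14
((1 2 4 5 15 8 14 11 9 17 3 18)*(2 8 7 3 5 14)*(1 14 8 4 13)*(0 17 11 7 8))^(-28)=(18)(0 4 1 13 2 8 15 5 17)=[4, 13, 8, 3, 1, 17, 6, 7, 15, 9, 10, 11, 12, 2, 14, 5, 16, 0, 18]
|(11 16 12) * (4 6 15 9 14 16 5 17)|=|(4 6 15 9 14 16 12 11 5 17)|=10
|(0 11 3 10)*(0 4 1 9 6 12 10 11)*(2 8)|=6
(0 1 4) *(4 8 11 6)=(0 1 8 11 6 4)=[1, 8, 2, 3, 0, 5, 4, 7, 11, 9, 10, 6]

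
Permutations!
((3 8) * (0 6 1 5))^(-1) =(0 5 1 6)(3 8) =[5, 6, 2, 8, 4, 1, 0, 7, 3]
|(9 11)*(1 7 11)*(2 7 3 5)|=7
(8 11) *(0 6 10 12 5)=(0 6 10 12 5)(8 11)=[6, 1, 2, 3, 4, 0, 10, 7, 11, 9, 12, 8, 5]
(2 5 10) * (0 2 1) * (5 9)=[2, 0, 9, 3, 4, 10, 6, 7, 8, 5, 1]=(0 2 9 5 10 1)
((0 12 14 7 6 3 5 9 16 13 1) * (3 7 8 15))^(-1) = [1, 13, 2, 15, 4, 3, 7, 6, 14, 5, 10, 11, 0, 16, 12, 8, 9] = (0 1 13 16 9 5 3 15 8 14 12)(6 7)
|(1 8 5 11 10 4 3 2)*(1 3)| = |(1 8 5 11 10 4)(2 3)| = 6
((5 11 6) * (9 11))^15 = [0, 1, 2, 3, 4, 6, 11, 7, 8, 5, 10, 9] = (5 6 11 9)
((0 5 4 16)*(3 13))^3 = [16, 1, 2, 13, 5, 0, 6, 7, 8, 9, 10, 11, 12, 3, 14, 15, 4] = (0 16 4 5)(3 13)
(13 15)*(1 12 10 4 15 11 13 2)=[0, 12, 1, 3, 15, 5, 6, 7, 8, 9, 4, 13, 10, 11, 14, 2]=(1 12 10 4 15 2)(11 13)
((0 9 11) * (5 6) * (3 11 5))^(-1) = [11, 1, 2, 6, 4, 9, 5, 7, 8, 0, 10, 3] = (0 11 3 6 5 9)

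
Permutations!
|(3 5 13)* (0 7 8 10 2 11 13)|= 9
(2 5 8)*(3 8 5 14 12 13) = [0, 1, 14, 8, 4, 5, 6, 7, 2, 9, 10, 11, 13, 3, 12] = (2 14 12 13 3 8)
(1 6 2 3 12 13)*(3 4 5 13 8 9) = (1 6 2 4 5 13)(3 12 8 9) = [0, 6, 4, 12, 5, 13, 2, 7, 9, 3, 10, 11, 8, 1]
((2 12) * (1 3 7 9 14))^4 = (1 14 9 7 3) = [0, 14, 2, 1, 4, 5, 6, 3, 8, 7, 10, 11, 12, 13, 9]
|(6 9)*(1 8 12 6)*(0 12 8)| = |(0 12 6 9 1)| = 5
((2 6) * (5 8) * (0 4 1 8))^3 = (0 8 4 5 1)(2 6) = [8, 0, 6, 3, 5, 1, 2, 7, 4]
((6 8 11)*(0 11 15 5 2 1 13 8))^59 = (0 6 11)(1 2 5 15 8 13) = [6, 2, 5, 3, 4, 15, 11, 7, 13, 9, 10, 0, 12, 1, 14, 8]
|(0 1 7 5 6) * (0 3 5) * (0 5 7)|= |(0 1)(3 7 5 6)|= 4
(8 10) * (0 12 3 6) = (0 12 3 6)(8 10) = [12, 1, 2, 6, 4, 5, 0, 7, 10, 9, 8, 11, 3]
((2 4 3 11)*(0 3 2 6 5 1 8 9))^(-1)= (0 9 8 1 5 6 11 3)(2 4)= [9, 5, 4, 0, 2, 6, 11, 7, 1, 8, 10, 3]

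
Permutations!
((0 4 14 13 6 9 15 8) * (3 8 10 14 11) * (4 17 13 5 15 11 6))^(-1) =(0 8 3 11 9 6 4 13 17)(5 14 10 15) =[8, 1, 2, 11, 13, 14, 4, 7, 3, 6, 15, 9, 12, 17, 10, 5, 16, 0]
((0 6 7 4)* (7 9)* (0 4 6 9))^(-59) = (0 9 7 6) = [9, 1, 2, 3, 4, 5, 0, 6, 8, 7]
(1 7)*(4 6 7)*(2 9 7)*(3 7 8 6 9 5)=(1 4 9 8 6 2 5 3 7)=[0, 4, 5, 7, 9, 3, 2, 1, 6, 8]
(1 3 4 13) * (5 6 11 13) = [0, 3, 2, 4, 5, 6, 11, 7, 8, 9, 10, 13, 12, 1] = (1 3 4 5 6 11 13)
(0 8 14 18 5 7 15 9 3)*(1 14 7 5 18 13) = [8, 14, 2, 0, 4, 5, 6, 15, 7, 3, 10, 11, 12, 1, 13, 9, 16, 17, 18] = (18)(0 8 7 15 9 3)(1 14 13)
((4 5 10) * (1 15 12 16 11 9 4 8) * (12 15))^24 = (1 5 11)(4 16 8)(9 12 10) = [0, 5, 2, 3, 16, 11, 6, 7, 4, 12, 9, 1, 10, 13, 14, 15, 8]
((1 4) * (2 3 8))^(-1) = (1 4)(2 8 3) = [0, 4, 8, 2, 1, 5, 6, 7, 3]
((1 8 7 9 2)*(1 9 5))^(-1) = [0, 5, 9, 3, 4, 7, 6, 8, 1, 2] = (1 5 7 8)(2 9)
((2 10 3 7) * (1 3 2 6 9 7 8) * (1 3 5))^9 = (1 5)(2 10)(3 8) = [0, 5, 10, 8, 4, 1, 6, 7, 3, 9, 2]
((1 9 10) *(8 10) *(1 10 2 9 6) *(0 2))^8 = (10) = [0, 1, 2, 3, 4, 5, 6, 7, 8, 9, 10]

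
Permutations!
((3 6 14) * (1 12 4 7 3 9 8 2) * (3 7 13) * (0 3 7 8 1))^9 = [7, 6, 13, 8, 9, 5, 2, 12, 4, 3, 10, 11, 14, 1, 0] = (0 7 12 14)(1 6 2 13)(3 8 4 9)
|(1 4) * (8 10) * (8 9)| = 6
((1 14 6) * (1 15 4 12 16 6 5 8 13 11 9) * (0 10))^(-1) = (0 10)(1 9 11 13 8 5 14)(4 15 6 16 12) = [10, 9, 2, 3, 15, 14, 16, 7, 5, 11, 0, 13, 4, 8, 1, 6, 12]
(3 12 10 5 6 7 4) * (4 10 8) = (3 12 8 4)(5 6 7 10) = [0, 1, 2, 12, 3, 6, 7, 10, 4, 9, 5, 11, 8]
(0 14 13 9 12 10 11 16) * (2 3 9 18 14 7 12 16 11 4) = (0 7 12 10 4 2 3 9 16)(13 18 14) = [7, 1, 3, 9, 2, 5, 6, 12, 8, 16, 4, 11, 10, 18, 13, 15, 0, 17, 14]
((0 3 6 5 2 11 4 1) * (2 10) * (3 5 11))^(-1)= [1, 4, 10, 2, 11, 0, 3, 7, 8, 9, 5, 6]= (0 1 4 11 6 3 2 10 5)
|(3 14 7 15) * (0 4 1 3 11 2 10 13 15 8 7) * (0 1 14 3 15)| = |(0 4 14 1 15 11 2 10 13)(7 8)| = 18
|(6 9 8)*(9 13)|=|(6 13 9 8)|=4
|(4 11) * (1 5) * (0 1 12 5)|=2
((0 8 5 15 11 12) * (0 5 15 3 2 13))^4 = (0 12 13 11 2 15 3 8 5) = [12, 1, 15, 8, 4, 0, 6, 7, 5, 9, 10, 2, 13, 11, 14, 3]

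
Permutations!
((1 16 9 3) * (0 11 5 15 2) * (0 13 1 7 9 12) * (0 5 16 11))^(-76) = (1 5)(2 16)(3 9 7)(11 15)(12 13) = [0, 5, 16, 9, 4, 1, 6, 3, 8, 7, 10, 15, 13, 12, 14, 11, 2]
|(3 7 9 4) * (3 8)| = 5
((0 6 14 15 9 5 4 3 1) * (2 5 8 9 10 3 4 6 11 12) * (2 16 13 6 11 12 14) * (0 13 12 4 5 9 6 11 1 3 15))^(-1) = [14, 5, 6, 3, 0, 4, 8, 7, 9, 2, 15, 13, 16, 1, 11, 10, 12] = (0 14 11 13 1 5 4)(2 6 8 9)(10 15)(12 16)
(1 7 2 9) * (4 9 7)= (1 4 9)(2 7)= [0, 4, 7, 3, 9, 5, 6, 2, 8, 1]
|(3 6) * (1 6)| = 3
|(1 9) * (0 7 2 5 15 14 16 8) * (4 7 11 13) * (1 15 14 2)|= |(0 11 13 4 7 1 9 15 2 5 14 16 8)|= 13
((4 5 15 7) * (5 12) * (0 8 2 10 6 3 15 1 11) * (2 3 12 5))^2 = (0 3 7 5 11 8 15 4 1)(2 6)(10 12) = [3, 0, 6, 7, 1, 11, 2, 5, 15, 9, 12, 8, 10, 13, 14, 4]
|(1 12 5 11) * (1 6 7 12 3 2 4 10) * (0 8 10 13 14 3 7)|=|(0 8 10 1 7 12 5 11 6)(2 4 13 14 3)|=45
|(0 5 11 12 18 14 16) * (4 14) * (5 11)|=|(0 11 12 18 4 14 16)|=7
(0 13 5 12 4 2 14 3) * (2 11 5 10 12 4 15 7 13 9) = (0 9 2 14 3)(4 11 5)(7 13 10 12 15) = [9, 1, 14, 0, 11, 4, 6, 13, 8, 2, 12, 5, 15, 10, 3, 7]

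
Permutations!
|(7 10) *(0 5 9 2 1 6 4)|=14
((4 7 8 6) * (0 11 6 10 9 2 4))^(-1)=(0 6 11)(2 9 10 8 7 4)=[6, 1, 9, 3, 2, 5, 11, 4, 7, 10, 8, 0]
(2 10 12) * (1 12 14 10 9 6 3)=(1 12 2 9 6 3)(10 14)=[0, 12, 9, 1, 4, 5, 3, 7, 8, 6, 14, 11, 2, 13, 10]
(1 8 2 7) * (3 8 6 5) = (1 6 5 3 8 2 7) = [0, 6, 7, 8, 4, 3, 5, 1, 2]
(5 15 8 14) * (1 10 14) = (1 10 14 5 15 8) = [0, 10, 2, 3, 4, 15, 6, 7, 1, 9, 14, 11, 12, 13, 5, 8]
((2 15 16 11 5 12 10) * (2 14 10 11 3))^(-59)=[0, 1, 15, 2, 4, 12, 6, 7, 8, 9, 14, 5, 11, 13, 10, 16, 3]=(2 15 16 3)(5 12 11)(10 14)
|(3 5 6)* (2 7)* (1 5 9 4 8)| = 14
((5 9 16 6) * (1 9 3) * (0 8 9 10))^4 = (0 6 10 16 1 9 3 8 5) = [6, 9, 2, 8, 4, 0, 10, 7, 5, 3, 16, 11, 12, 13, 14, 15, 1]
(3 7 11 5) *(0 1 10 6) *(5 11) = (11)(0 1 10 6)(3 7 5) = [1, 10, 2, 7, 4, 3, 0, 5, 8, 9, 6, 11]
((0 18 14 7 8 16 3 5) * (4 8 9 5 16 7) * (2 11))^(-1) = [5, 1, 11, 16, 14, 9, 6, 8, 4, 7, 10, 2, 12, 13, 18, 15, 3, 17, 0] = (0 5 9 7 8 4 14 18)(2 11)(3 16)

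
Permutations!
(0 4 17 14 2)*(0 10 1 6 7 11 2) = (0 4 17 14)(1 6 7 11 2 10) = [4, 6, 10, 3, 17, 5, 7, 11, 8, 9, 1, 2, 12, 13, 0, 15, 16, 14]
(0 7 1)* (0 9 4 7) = (1 9 4 7) = [0, 9, 2, 3, 7, 5, 6, 1, 8, 4]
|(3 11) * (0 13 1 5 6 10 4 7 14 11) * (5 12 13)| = 9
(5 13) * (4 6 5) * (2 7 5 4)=[0, 1, 7, 3, 6, 13, 4, 5, 8, 9, 10, 11, 12, 2]=(2 7 5 13)(4 6)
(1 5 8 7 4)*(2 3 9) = (1 5 8 7 4)(2 3 9) = [0, 5, 3, 9, 1, 8, 6, 4, 7, 2]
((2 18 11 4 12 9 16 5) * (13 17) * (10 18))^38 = [0, 1, 18, 3, 9, 10, 6, 7, 8, 5, 11, 12, 16, 13, 14, 15, 2, 17, 4] = (2 18 4 9 5 10 11 12 16)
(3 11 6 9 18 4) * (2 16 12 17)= (2 16 12 17)(3 11 6 9 18 4)= [0, 1, 16, 11, 3, 5, 9, 7, 8, 18, 10, 6, 17, 13, 14, 15, 12, 2, 4]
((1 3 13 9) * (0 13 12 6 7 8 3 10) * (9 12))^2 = (0 12 7 3 1)(6 8 9 10 13) = [12, 0, 2, 1, 4, 5, 8, 3, 9, 10, 13, 11, 7, 6]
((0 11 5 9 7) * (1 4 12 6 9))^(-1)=(0 7 9 6 12 4 1 5 11)=[7, 5, 2, 3, 1, 11, 12, 9, 8, 6, 10, 0, 4]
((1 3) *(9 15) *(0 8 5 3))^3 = (0 3 8 1 5)(9 15) = [3, 5, 2, 8, 4, 0, 6, 7, 1, 15, 10, 11, 12, 13, 14, 9]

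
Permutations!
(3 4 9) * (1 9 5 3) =(1 9)(3 4 5) =[0, 9, 2, 4, 5, 3, 6, 7, 8, 1]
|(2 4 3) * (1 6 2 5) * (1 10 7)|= |(1 6 2 4 3 5 10 7)|= 8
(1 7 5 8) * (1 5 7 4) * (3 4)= (1 3 4)(5 8)= [0, 3, 2, 4, 1, 8, 6, 7, 5]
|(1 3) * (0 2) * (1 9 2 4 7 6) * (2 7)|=|(0 4 2)(1 3 9 7 6)|=15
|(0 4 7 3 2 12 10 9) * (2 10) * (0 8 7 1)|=|(0 4 1)(2 12)(3 10 9 8 7)|=30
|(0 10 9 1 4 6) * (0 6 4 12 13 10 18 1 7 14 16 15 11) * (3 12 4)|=14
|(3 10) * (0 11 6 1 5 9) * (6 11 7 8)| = 14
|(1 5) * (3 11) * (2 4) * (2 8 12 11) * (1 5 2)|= |(1 2 4 8 12 11 3)|= 7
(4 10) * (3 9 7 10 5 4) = (3 9 7 10)(4 5) = [0, 1, 2, 9, 5, 4, 6, 10, 8, 7, 3]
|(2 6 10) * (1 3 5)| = 3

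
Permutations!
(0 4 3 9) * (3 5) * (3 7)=(0 4 5 7 3 9)=[4, 1, 2, 9, 5, 7, 6, 3, 8, 0]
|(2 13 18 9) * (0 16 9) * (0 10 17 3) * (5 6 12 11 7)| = 45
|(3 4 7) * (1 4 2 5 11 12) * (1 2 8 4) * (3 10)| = 20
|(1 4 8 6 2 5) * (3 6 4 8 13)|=|(1 8 4 13 3 6 2 5)|=8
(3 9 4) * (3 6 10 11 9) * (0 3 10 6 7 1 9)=(0 3 10 11)(1 9 4 7)=[3, 9, 2, 10, 7, 5, 6, 1, 8, 4, 11, 0]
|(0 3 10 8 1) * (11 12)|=|(0 3 10 8 1)(11 12)|=10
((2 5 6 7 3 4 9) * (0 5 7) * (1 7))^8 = (0 6 5)(1 3 9)(2 7 4) = [6, 3, 7, 9, 2, 0, 5, 4, 8, 1]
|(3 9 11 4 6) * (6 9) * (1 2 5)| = 6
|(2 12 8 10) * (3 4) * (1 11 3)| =|(1 11 3 4)(2 12 8 10)| =4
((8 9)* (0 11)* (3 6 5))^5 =[11, 1, 2, 5, 4, 6, 3, 7, 9, 8, 10, 0] =(0 11)(3 5 6)(8 9)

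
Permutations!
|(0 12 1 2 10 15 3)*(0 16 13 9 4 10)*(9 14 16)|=|(0 12 1 2)(3 9 4 10 15)(13 14 16)|=60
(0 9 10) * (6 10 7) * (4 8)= (0 9 7 6 10)(4 8)= [9, 1, 2, 3, 8, 5, 10, 6, 4, 7, 0]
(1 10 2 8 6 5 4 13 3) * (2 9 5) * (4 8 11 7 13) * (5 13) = (1 10 9 13 3)(2 11 7 5 8 6) = [0, 10, 11, 1, 4, 8, 2, 5, 6, 13, 9, 7, 12, 3]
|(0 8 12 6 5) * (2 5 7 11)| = |(0 8 12 6 7 11 2 5)| = 8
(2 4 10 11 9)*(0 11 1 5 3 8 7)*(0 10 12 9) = (0 11)(1 5 3 8 7 10)(2 4 12 9) = [11, 5, 4, 8, 12, 3, 6, 10, 7, 2, 1, 0, 9]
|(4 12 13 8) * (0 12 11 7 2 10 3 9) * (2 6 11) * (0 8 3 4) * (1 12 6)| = 30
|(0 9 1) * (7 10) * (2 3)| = 6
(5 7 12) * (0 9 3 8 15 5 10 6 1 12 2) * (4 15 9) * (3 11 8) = (0 4 15 5 7 2)(1 12 10 6)(8 9 11) = [4, 12, 0, 3, 15, 7, 1, 2, 9, 11, 6, 8, 10, 13, 14, 5]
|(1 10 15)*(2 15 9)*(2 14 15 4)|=10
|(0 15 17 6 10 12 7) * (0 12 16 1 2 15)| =|(1 2 15 17 6 10 16)(7 12)| =14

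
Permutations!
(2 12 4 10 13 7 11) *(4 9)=(2 12 9 4 10 13 7 11)=[0, 1, 12, 3, 10, 5, 6, 11, 8, 4, 13, 2, 9, 7]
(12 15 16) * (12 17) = (12 15 16 17) = [0, 1, 2, 3, 4, 5, 6, 7, 8, 9, 10, 11, 15, 13, 14, 16, 17, 12]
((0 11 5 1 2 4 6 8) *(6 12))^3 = (0 1 12)(2 6 11)(4 8 5) = [1, 12, 6, 3, 8, 4, 11, 7, 5, 9, 10, 2, 0]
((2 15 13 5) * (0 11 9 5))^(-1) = (0 13 15 2 5 9 11) = [13, 1, 5, 3, 4, 9, 6, 7, 8, 11, 10, 0, 12, 15, 14, 2]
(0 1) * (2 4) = (0 1)(2 4) = [1, 0, 4, 3, 2]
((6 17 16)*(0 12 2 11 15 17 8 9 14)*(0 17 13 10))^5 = (0 13 11 12 10 15 2)(6 16 17 14 9 8) = [13, 1, 0, 3, 4, 5, 16, 7, 6, 8, 15, 12, 10, 11, 9, 2, 17, 14]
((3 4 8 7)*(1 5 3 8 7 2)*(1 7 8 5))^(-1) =(2 8 4 3 5 7) =[0, 1, 8, 5, 3, 7, 6, 2, 4]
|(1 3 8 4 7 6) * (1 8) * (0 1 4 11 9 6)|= 20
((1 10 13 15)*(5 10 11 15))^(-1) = [0, 15, 2, 3, 4, 13, 6, 7, 8, 9, 5, 1, 12, 10, 14, 11] = (1 15 11)(5 13 10)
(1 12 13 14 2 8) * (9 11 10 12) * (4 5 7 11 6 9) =(1 4 5 7 11 10 12 13 14 2 8)(6 9) =[0, 4, 8, 3, 5, 7, 9, 11, 1, 6, 12, 10, 13, 14, 2]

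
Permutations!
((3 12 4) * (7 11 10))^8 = [0, 1, 2, 4, 12, 5, 6, 10, 8, 9, 11, 7, 3] = (3 4 12)(7 10 11)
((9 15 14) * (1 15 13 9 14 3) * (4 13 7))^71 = [0, 3, 2, 15, 7, 5, 6, 9, 8, 13, 10, 11, 12, 4, 14, 1] = (1 3 15)(4 7 9 13)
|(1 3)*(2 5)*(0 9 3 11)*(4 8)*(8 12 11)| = 8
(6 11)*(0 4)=[4, 1, 2, 3, 0, 5, 11, 7, 8, 9, 10, 6]=(0 4)(6 11)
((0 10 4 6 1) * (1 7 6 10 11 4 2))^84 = (11) = [0, 1, 2, 3, 4, 5, 6, 7, 8, 9, 10, 11]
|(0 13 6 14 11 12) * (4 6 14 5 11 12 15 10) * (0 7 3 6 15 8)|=|(0 13 14 12 7 3 6 5 11 8)(4 15 10)|=30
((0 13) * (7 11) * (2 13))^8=(0 13 2)=[13, 1, 0, 3, 4, 5, 6, 7, 8, 9, 10, 11, 12, 2]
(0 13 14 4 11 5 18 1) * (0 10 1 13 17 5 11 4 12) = (0 17 5 18 13 14 12)(1 10) = [17, 10, 2, 3, 4, 18, 6, 7, 8, 9, 1, 11, 0, 14, 12, 15, 16, 5, 13]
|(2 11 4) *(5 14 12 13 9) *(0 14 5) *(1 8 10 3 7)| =|(0 14 12 13 9)(1 8 10 3 7)(2 11 4)| =15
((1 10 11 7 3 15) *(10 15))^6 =(15)(3 11)(7 10) =[0, 1, 2, 11, 4, 5, 6, 10, 8, 9, 7, 3, 12, 13, 14, 15]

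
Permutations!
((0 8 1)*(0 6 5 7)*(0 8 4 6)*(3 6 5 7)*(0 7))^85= (1 7 8)= [0, 7, 2, 3, 4, 5, 6, 8, 1]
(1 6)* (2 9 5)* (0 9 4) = (0 9 5 2 4)(1 6) = [9, 6, 4, 3, 0, 2, 1, 7, 8, 5]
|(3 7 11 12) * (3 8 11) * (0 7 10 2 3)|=|(0 7)(2 3 10)(8 11 12)|=6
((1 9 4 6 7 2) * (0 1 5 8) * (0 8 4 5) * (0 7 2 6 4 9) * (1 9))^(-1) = (0 1 5 9)(2 6 7) = [1, 5, 6, 3, 4, 9, 7, 2, 8, 0]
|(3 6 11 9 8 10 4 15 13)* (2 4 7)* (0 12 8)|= 13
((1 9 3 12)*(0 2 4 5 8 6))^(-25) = (0 6 8 5 4 2)(1 12 3 9) = [6, 12, 0, 9, 2, 4, 8, 7, 5, 1, 10, 11, 3]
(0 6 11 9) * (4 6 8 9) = (0 8 9)(4 6 11) = [8, 1, 2, 3, 6, 5, 11, 7, 9, 0, 10, 4]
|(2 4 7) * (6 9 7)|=5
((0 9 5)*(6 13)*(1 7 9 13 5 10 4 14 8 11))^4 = [0, 4, 2, 3, 1, 5, 6, 14, 9, 8, 11, 10, 12, 13, 7] = (1 4)(7 14)(8 9)(10 11)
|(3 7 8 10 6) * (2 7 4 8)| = |(2 7)(3 4 8 10 6)| = 10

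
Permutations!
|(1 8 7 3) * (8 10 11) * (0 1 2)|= 8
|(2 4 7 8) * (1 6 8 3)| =|(1 6 8 2 4 7 3)| =7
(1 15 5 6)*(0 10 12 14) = (0 10 12 14)(1 15 5 6) = [10, 15, 2, 3, 4, 6, 1, 7, 8, 9, 12, 11, 14, 13, 0, 5]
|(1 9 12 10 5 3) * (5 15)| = 7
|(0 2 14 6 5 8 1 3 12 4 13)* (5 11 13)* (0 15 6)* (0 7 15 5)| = |(0 2 14 7 15 6 11 13 5 8 1 3 12 4)| = 14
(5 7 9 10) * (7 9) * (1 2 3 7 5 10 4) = [0, 2, 3, 7, 1, 9, 6, 5, 8, 4, 10] = (10)(1 2 3 7 5 9 4)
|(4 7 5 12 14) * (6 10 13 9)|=20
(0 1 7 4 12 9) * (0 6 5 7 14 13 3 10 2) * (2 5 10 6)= (0 1 14 13 3 6 10 5 7 4 12 9 2)= [1, 14, 0, 6, 12, 7, 10, 4, 8, 2, 5, 11, 9, 3, 13]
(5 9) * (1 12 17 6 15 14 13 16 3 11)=(1 12 17 6 15 14 13 16 3 11)(5 9)=[0, 12, 2, 11, 4, 9, 15, 7, 8, 5, 10, 1, 17, 16, 13, 14, 3, 6]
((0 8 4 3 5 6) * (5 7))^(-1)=(0 6 5 7 3 4 8)=[6, 1, 2, 4, 8, 7, 5, 3, 0]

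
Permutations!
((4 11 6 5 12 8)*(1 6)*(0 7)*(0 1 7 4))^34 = [12, 11, 2, 3, 8, 1, 7, 4, 5, 9, 10, 0, 6] = (0 12 6 7 4 8 5 1 11)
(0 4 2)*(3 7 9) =[4, 1, 0, 7, 2, 5, 6, 9, 8, 3] =(0 4 2)(3 7 9)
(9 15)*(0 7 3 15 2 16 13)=(0 7 3 15 9 2 16 13)=[7, 1, 16, 15, 4, 5, 6, 3, 8, 2, 10, 11, 12, 0, 14, 9, 13]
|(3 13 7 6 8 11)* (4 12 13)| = 8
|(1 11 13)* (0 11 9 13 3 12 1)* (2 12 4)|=9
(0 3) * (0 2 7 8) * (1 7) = [3, 7, 1, 2, 4, 5, 6, 8, 0] = (0 3 2 1 7 8)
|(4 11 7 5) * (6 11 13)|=6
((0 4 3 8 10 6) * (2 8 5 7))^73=(0 4 3 5 7 2 8 10 6)=[4, 1, 8, 5, 3, 7, 0, 2, 10, 9, 6]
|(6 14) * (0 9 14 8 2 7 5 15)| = |(0 9 14 6 8 2 7 5 15)| = 9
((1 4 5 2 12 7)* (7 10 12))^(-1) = (1 7 2 5 4)(10 12) = [0, 7, 5, 3, 1, 4, 6, 2, 8, 9, 12, 11, 10]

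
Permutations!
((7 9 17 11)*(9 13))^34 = [0, 1, 2, 3, 4, 5, 6, 11, 8, 13, 10, 17, 12, 7, 14, 15, 16, 9] = (7 11 17 9 13)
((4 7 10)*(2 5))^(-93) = (10)(2 5) = [0, 1, 5, 3, 4, 2, 6, 7, 8, 9, 10]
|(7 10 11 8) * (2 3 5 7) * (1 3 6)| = |(1 3 5 7 10 11 8 2 6)| = 9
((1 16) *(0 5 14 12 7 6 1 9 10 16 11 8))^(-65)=(0 11 6 12 5 8 1 7 14)(9 10 16)=[11, 7, 2, 3, 4, 8, 12, 14, 1, 10, 16, 6, 5, 13, 0, 15, 9]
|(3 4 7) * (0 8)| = |(0 8)(3 4 7)| = 6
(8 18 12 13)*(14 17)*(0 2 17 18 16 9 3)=(0 2 17 14 18 12 13 8 16 9 3)=[2, 1, 17, 0, 4, 5, 6, 7, 16, 3, 10, 11, 13, 8, 18, 15, 9, 14, 12]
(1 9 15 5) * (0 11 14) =[11, 9, 2, 3, 4, 1, 6, 7, 8, 15, 10, 14, 12, 13, 0, 5] =(0 11 14)(1 9 15 5)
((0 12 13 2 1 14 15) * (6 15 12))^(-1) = (0 15 6)(1 2 13 12 14) = [15, 2, 13, 3, 4, 5, 0, 7, 8, 9, 10, 11, 14, 12, 1, 6]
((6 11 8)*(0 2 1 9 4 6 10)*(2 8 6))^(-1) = [10, 2, 4, 3, 9, 5, 11, 7, 0, 1, 8, 6] = (0 10 8)(1 2 4 9)(6 11)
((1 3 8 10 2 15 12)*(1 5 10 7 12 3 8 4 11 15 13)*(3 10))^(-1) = (1 13 2 10 15 11 4 3 5 12 7 8) = [0, 13, 10, 5, 3, 12, 6, 8, 1, 9, 15, 4, 7, 2, 14, 11]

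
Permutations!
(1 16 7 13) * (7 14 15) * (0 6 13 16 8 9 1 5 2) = (0 6 13 5 2)(1 8 9)(7 16 14 15) = [6, 8, 0, 3, 4, 2, 13, 16, 9, 1, 10, 11, 12, 5, 15, 7, 14]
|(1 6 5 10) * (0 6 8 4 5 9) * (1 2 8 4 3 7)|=24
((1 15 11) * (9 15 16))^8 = [0, 15, 2, 3, 4, 5, 6, 7, 8, 1, 10, 9, 12, 13, 14, 16, 11] = (1 15 16 11 9)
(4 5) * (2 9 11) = [0, 1, 9, 3, 5, 4, 6, 7, 8, 11, 10, 2] = (2 9 11)(4 5)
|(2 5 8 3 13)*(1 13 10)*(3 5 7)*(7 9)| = 14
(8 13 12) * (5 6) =(5 6)(8 13 12) =[0, 1, 2, 3, 4, 6, 5, 7, 13, 9, 10, 11, 8, 12]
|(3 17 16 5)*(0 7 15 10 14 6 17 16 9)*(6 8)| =9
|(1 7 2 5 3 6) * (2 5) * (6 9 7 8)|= |(1 8 6)(3 9 7 5)|= 12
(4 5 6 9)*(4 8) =(4 5 6 9 8) =[0, 1, 2, 3, 5, 6, 9, 7, 4, 8]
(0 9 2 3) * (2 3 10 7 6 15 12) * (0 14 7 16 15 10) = (0 9 3 14 7 6 10 16 15 12 2) = [9, 1, 0, 14, 4, 5, 10, 6, 8, 3, 16, 11, 2, 13, 7, 12, 15]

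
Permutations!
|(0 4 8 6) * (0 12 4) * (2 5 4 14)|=7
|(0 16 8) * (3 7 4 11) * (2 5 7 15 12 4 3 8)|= 11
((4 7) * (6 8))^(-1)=(4 7)(6 8)=[0, 1, 2, 3, 7, 5, 8, 4, 6]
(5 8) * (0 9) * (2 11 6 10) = (0 9)(2 11 6 10)(5 8) = [9, 1, 11, 3, 4, 8, 10, 7, 5, 0, 2, 6]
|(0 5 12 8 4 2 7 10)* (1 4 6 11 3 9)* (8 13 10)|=45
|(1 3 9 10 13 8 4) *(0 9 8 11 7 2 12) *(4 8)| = 24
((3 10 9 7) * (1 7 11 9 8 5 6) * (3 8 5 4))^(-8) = [0, 1, 2, 3, 4, 5, 6, 7, 8, 9, 10, 11] = (11)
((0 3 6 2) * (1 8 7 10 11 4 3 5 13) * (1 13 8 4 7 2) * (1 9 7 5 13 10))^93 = (0 10 5 2 13 11 8)(1 6)(3 7)(4 9) = [10, 6, 13, 7, 9, 2, 1, 3, 0, 4, 5, 8, 12, 11]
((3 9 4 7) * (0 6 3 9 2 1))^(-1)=(0 1 2 3 6)(4 9 7)=[1, 2, 3, 6, 9, 5, 0, 4, 8, 7]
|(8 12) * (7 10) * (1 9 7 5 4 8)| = |(1 9 7 10 5 4 8 12)| = 8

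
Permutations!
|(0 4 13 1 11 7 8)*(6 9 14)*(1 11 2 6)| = |(0 4 13 11 7 8)(1 2 6 9 14)| = 30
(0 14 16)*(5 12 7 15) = (0 14 16)(5 12 7 15) = [14, 1, 2, 3, 4, 12, 6, 15, 8, 9, 10, 11, 7, 13, 16, 5, 0]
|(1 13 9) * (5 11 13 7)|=6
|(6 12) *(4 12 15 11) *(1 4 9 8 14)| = |(1 4 12 6 15 11 9 8 14)| = 9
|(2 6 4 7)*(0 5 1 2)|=7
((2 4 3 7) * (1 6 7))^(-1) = (1 3 4 2 7 6) = [0, 3, 7, 4, 2, 5, 1, 6]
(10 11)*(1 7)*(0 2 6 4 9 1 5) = [2, 7, 6, 3, 9, 0, 4, 5, 8, 1, 11, 10] = (0 2 6 4 9 1 7 5)(10 11)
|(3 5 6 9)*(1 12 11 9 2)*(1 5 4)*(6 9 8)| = 10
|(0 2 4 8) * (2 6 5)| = |(0 6 5 2 4 8)| = 6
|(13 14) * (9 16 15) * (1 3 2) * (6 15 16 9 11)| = |(16)(1 3 2)(6 15 11)(13 14)| = 6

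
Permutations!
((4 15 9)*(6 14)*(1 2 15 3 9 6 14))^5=(1 2 15 6)(3 4 9)=[0, 2, 15, 4, 9, 5, 1, 7, 8, 3, 10, 11, 12, 13, 14, 6]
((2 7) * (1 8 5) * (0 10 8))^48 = [5, 8, 2, 3, 4, 10, 6, 7, 0, 9, 1] = (0 5 10 1 8)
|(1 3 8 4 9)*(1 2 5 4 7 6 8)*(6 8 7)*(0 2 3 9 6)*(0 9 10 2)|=|(1 10 2 5 4 6 7 8 9 3)|=10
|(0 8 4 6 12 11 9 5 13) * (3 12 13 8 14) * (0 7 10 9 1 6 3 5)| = 14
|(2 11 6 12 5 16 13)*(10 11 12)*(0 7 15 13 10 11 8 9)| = |(0 7 15 13 2 12 5 16 10 8 9)(6 11)| = 22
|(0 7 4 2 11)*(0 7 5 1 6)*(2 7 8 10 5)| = 8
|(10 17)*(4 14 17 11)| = 5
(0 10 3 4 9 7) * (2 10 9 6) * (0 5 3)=[9, 1, 10, 4, 6, 3, 2, 5, 8, 7, 0]=(0 9 7 5 3 4 6 2 10)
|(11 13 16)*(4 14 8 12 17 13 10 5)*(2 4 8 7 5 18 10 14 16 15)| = |(2 4 16 11 14 7 5 8 12 17 13 15)(10 18)| = 12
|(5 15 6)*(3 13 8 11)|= |(3 13 8 11)(5 15 6)|= 12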